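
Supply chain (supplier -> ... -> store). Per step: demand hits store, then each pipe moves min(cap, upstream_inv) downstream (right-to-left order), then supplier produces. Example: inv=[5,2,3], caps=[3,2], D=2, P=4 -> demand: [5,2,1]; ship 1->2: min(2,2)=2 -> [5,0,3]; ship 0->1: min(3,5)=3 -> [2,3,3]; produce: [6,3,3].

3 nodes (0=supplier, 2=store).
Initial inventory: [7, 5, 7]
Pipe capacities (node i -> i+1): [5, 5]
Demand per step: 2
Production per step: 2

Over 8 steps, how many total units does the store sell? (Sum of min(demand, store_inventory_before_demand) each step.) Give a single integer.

Answer: 16

Derivation:
Step 1: sold=2 (running total=2) -> [4 5 10]
Step 2: sold=2 (running total=4) -> [2 4 13]
Step 3: sold=2 (running total=6) -> [2 2 15]
Step 4: sold=2 (running total=8) -> [2 2 15]
Step 5: sold=2 (running total=10) -> [2 2 15]
Step 6: sold=2 (running total=12) -> [2 2 15]
Step 7: sold=2 (running total=14) -> [2 2 15]
Step 8: sold=2 (running total=16) -> [2 2 15]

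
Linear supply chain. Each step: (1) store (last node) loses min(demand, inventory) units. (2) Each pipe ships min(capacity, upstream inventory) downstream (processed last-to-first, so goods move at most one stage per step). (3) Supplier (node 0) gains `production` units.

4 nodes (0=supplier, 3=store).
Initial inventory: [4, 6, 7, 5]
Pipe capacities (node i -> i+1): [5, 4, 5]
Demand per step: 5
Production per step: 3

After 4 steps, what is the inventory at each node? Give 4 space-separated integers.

Step 1: demand=5,sold=5 ship[2->3]=5 ship[1->2]=4 ship[0->1]=4 prod=3 -> inv=[3 6 6 5]
Step 2: demand=5,sold=5 ship[2->3]=5 ship[1->2]=4 ship[0->1]=3 prod=3 -> inv=[3 5 5 5]
Step 3: demand=5,sold=5 ship[2->3]=5 ship[1->2]=4 ship[0->1]=3 prod=3 -> inv=[3 4 4 5]
Step 4: demand=5,sold=5 ship[2->3]=4 ship[1->2]=4 ship[0->1]=3 prod=3 -> inv=[3 3 4 4]

3 3 4 4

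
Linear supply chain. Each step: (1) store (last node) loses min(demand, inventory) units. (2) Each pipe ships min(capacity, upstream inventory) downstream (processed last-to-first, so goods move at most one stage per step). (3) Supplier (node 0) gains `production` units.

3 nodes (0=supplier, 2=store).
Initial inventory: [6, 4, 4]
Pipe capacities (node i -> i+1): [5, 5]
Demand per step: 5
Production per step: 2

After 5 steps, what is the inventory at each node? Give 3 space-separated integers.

Step 1: demand=5,sold=4 ship[1->2]=4 ship[0->1]=5 prod=2 -> inv=[3 5 4]
Step 2: demand=5,sold=4 ship[1->2]=5 ship[0->1]=3 prod=2 -> inv=[2 3 5]
Step 3: demand=5,sold=5 ship[1->2]=3 ship[0->1]=2 prod=2 -> inv=[2 2 3]
Step 4: demand=5,sold=3 ship[1->2]=2 ship[0->1]=2 prod=2 -> inv=[2 2 2]
Step 5: demand=5,sold=2 ship[1->2]=2 ship[0->1]=2 prod=2 -> inv=[2 2 2]

2 2 2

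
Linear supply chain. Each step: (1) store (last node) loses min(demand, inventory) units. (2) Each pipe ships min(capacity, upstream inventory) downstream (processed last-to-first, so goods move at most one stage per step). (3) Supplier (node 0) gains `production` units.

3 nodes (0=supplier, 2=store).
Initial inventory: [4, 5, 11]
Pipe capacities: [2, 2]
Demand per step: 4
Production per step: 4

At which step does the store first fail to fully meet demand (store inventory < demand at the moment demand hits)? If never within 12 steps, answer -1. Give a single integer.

Step 1: demand=4,sold=4 ship[1->2]=2 ship[0->1]=2 prod=4 -> [6 5 9]
Step 2: demand=4,sold=4 ship[1->2]=2 ship[0->1]=2 prod=4 -> [8 5 7]
Step 3: demand=4,sold=4 ship[1->2]=2 ship[0->1]=2 prod=4 -> [10 5 5]
Step 4: demand=4,sold=4 ship[1->2]=2 ship[0->1]=2 prod=4 -> [12 5 3]
Step 5: demand=4,sold=3 ship[1->2]=2 ship[0->1]=2 prod=4 -> [14 5 2]
Step 6: demand=4,sold=2 ship[1->2]=2 ship[0->1]=2 prod=4 -> [16 5 2]
Step 7: demand=4,sold=2 ship[1->2]=2 ship[0->1]=2 prod=4 -> [18 5 2]
Step 8: demand=4,sold=2 ship[1->2]=2 ship[0->1]=2 prod=4 -> [20 5 2]
Step 9: demand=4,sold=2 ship[1->2]=2 ship[0->1]=2 prod=4 -> [22 5 2]
Step 10: demand=4,sold=2 ship[1->2]=2 ship[0->1]=2 prod=4 -> [24 5 2]
Step 11: demand=4,sold=2 ship[1->2]=2 ship[0->1]=2 prod=4 -> [26 5 2]
Step 12: demand=4,sold=2 ship[1->2]=2 ship[0->1]=2 prod=4 -> [28 5 2]
First stockout at step 5

5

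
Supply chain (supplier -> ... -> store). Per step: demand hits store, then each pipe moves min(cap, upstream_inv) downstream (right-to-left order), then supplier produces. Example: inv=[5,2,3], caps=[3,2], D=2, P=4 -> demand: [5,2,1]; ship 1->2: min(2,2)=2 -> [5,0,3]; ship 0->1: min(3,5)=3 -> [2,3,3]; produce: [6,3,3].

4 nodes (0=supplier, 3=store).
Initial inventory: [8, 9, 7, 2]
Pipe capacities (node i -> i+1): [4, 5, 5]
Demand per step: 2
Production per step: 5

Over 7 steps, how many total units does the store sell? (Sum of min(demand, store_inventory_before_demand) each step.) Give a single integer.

Step 1: sold=2 (running total=2) -> [9 8 7 5]
Step 2: sold=2 (running total=4) -> [10 7 7 8]
Step 3: sold=2 (running total=6) -> [11 6 7 11]
Step 4: sold=2 (running total=8) -> [12 5 7 14]
Step 5: sold=2 (running total=10) -> [13 4 7 17]
Step 6: sold=2 (running total=12) -> [14 4 6 20]
Step 7: sold=2 (running total=14) -> [15 4 5 23]

Answer: 14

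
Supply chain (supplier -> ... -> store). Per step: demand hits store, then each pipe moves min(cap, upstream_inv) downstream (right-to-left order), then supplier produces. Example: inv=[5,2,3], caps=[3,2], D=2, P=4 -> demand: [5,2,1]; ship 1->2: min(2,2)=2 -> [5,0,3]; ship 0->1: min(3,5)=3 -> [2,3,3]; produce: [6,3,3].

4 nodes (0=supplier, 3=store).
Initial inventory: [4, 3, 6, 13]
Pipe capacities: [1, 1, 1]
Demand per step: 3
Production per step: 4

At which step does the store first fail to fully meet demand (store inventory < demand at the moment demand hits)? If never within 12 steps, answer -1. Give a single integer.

Step 1: demand=3,sold=3 ship[2->3]=1 ship[1->2]=1 ship[0->1]=1 prod=4 -> [7 3 6 11]
Step 2: demand=3,sold=3 ship[2->3]=1 ship[1->2]=1 ship[0->1]=1 prod=4 -> [10 3 6 9]
Step 3: demand=3,sold=3 ship[2->3]=1 ship[1->2]=1 ship[0->1]=1 prod=4 -> [13 3 6 7]
Step 4: demand=3,sold=3 ship[2->3]=1 ship[1->2]=1 ship[0->1]=1 prod=4 -> [16 3 6 5]
Step 5: demand=3,sold=3 ship[2->3]=1 ship[1->2]=1 ship[0->1]=1 prod=4 -> [19 3 6 3]
Step 6: demand=3,sold=3 ship[2->3]=1 ship[1->2]=1 ship[0->1]=1 prod=4 -> [22 3 6 1]
Step 7: demand=3,sold=1 ship[2->3]=1 ship[1->2]=1 ship[0->1]=1 prod=4 -> [25 3 6 1]
Step 8: demand=3,sold=1 ship[2->3]=1 ship[1->2]=1 ship[0->1]=1 prod=4 -> [28 3 6 1]
Step 9: demand=3,sold=1 ship[2->3]=1 ship[1->2]=1 ship[0->1]=1 prod=4 -> [31 3 6 1]
Step 10: demand=3,sold=1 ship[2->3]=1 ship[1->2]=1 ship[0->1]=1 prod=4 -> [34 3 6 1]
Step 11: demand=3,sold=1 ship[2->3]=1 ship[1->2]=1 ship[0->1]=1 prod=4 -> [37 3 6 1]
Step 12: demand=3,sold=1 ship[2->3]=1 ship[1->2]=1 ship[0->1]=1 prod=4 -> [40 3 6 1]
First stockout at step 7

7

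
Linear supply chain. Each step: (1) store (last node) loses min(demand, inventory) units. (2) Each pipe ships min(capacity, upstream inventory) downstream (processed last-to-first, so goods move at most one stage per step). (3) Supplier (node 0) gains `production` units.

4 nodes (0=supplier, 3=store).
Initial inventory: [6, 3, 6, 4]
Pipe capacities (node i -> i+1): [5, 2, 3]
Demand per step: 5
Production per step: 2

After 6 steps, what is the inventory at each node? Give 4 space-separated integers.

Step 1: demand=5,sold=4 ship[2->3]=3 ship[1->2]=2 ship[0->1]=5 prod=2 -> inv=[3 6 5 3]
Step 2: demand=5,sold=3 ship[2->3]=3 ship[1->2]=2 ship[0->1]=3 prod=2 -> inv=[2 7 4 3]
Step 3: demand=5,sold=3 ship[2->3]=3 ship[1->2]=2 ship[0->1]=2 prod=2 -> inv=[2 7 3 3]
Step 4: demand=5,sold=3 ship[2->3]=3 ship[1->2]=2 ship[0->1]=2 prod=2 -> inv=[2 7 2 3]
Step 5: demand=5,sold=3 ship[2->3]=2 ship[1->2]=2 ship[0->1]=2 prod=2 -> inv=[2 7 2 2]
Step 6: demand=5,sold=2 ship[2->3]=2 ship[1->2]=2 ship[0->1]=2 prod=2 -> inv=[2 7 2 2]

2 7 2 2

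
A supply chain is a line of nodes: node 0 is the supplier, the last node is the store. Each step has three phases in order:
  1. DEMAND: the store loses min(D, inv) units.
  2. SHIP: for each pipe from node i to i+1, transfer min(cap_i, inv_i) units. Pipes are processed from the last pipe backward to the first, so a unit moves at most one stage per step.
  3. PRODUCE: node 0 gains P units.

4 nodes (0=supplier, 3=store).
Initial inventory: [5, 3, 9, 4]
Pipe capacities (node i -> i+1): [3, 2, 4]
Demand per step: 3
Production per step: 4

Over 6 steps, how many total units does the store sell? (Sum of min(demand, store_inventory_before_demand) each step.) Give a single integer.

Step 1: sold=3 (running total=3) -> [6 4 7 5]
Step 2: sold=3 (running total=6) -> [7 5 5 6]
Step 3: sold=3 (running total=9) -> [8 6 3 7]
Step 4: sold=3 (running total=12) -> [9 7 2 7]
Step 5: sold=3 (running total=15) -> [10 8 2 6]
Step 6: sold=3 (running total=18) -> [11 9 2 5]

Answer: 18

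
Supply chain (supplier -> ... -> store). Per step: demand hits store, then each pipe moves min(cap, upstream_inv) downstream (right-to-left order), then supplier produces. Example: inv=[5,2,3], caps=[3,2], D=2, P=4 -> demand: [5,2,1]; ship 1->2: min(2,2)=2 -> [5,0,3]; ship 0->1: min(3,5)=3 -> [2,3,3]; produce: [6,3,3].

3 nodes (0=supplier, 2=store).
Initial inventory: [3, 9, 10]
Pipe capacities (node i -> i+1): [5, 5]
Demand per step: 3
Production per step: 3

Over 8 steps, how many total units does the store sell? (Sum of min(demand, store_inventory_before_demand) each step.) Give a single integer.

Step 1: sold=3 (running total=3) -> [3 7 12]
Step 2: sold=3 (running total=6) -> [3 5 14]
Step 3: sold=3 (running total=9) -> [3 3 16]
Step 4: sold=3 (running total=12) -> [3 3 16]
Step 5: sold=3 (running total=15) -> [3 3 16]
Step 6: sold=3 (running total=18) -> [3 3 16]
Step 7: sold=3 (running total=21) -> [3 3 16]
Step 8: sold=3 (running total=24) -> [3 3 16]

Answer: 24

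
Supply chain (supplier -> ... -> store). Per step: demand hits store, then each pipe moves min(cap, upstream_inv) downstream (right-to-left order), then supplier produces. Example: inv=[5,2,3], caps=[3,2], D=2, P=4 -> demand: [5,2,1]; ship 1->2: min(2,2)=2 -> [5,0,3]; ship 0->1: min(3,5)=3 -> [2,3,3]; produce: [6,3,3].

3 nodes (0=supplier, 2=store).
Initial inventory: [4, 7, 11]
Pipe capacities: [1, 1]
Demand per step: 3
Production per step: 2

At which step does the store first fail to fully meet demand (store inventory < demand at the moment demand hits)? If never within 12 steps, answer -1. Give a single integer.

Step 1: demand=3,sold=3 ship[1->2]=1 ship[0->1]=1 prod=2 -> [5 7 9]
Step 2: demand=3,sold=3 ship[1->2]=1 ship[0->1]=1 prod=2 -> [6 7 7]
Step 3: demand=3,sold=3 ship[1->2]=1 ship[0->1]=1 prod=2 -> [7 7 5]
Step 4: demand=3,sold=3 ship[1->2]=1 ship[0->1]=1 prod=2 -> [8 7 3]
Step 5: demand=3,sold=3 ship[1->2]=1 ship[0->1]=1 prod=2 -> [9 7 1]
Step 6: demand=3,sold=1 ship[1->2]=1 ship[0->1]=1 prod=2 -> [10 7 1]
Step 7: demand=3,sold=1 ship[1->2]=1 ship[0->1]=1 prod=2 -> [11 7 1]
Step 8: demand=3,sold=1 ship[1->2]=1 ship[0->1]=1 prod=2 -> [12 7 1]
Step 9: demand=3,sold=1 ship[1->2]=1 ship[0->1]=1 prod=2 -> [13 7 1]
Step 10: demand=3,sold=1 ship[1->2]=1 ship[0->1]=1 prod=2 -> [14 7 1]
Step 11: demand=3,sold=1 ship[1->2]=1 ship[0->1]=1 prod=2 -> [15 7 1]
Step 12: demand=3,sold=1 ship[1->2]=1 ship[0->1]=1 prod=2 -> [16 7 1]
First stockout at step 6

6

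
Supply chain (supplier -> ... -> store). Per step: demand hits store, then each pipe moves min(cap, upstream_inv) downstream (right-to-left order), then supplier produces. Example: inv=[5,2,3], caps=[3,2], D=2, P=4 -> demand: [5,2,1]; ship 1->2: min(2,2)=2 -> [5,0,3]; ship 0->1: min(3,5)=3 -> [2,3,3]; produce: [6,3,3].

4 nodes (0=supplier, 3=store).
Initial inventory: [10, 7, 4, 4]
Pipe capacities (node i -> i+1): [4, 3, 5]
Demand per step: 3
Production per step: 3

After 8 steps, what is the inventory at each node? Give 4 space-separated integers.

Step 1: demand=3,sold=3 ship[2->3]=4 ship[1->2]=3 ship[0->1]=4 prod=3 -> inv=[9 8 3 5]
Step 2: demand=3,sold=3 ship[2->3]=3 ship[1->2]=3 ship[0->1]=4 prod=3 -> inv=[8 9 3 5]
Step 3: demand=3,sold=3 ship[2->3]=3 ship[1->2]=3 ship[0->1]=4 prod=3 -> inv=[7 10 3 5]
Step 4: demand=3,sold=3 ship[2->3]=3 ship[1->2]=3 ship[0->1]=4 prod=3 -> inv=[6 11 3 5]
Step 5: demand=3,sold=3 ship[2->3]=3 ship[1->2]=3 ship[0->1]=4 prod=3 -> inv=[5 12 3 5]
Step 6: demand=3,sold=3 ship[2->3]=3 ship[1->2]=3 ship[0->1]=4 prod=3 -> inv=[4 13 3 5]
Step 7: demand=3,sold=3 ship[2->3]=3 ship[1->2]=3 ship[0->1]=4 prod=3 -> inv=[3 14 3 5]
Step 8: demand=3,sold=3 ship[2->3]=3 ship[1->2]=3 ship[0->1]=3 prod=3 -> inv=[3 14 3 5]

3 14 3 5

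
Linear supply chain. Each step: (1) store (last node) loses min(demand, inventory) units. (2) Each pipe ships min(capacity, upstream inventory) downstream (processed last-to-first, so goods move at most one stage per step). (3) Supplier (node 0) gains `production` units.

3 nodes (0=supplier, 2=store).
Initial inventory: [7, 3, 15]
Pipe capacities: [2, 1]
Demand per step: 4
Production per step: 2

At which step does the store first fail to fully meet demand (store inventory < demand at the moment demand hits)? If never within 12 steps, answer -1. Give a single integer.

Step 1: demand=4,sold=4 ship[1->2]=1 ship[0->1]=2 prod=2 -> [7 4 12]
Step 2: demand=4,sold=4 ship[1->2]=1 ship[0->1]=2 prod=2 -> [7 5 9]
Step 3: demand=4,sold=4 ship[1->2]=1 ship[0->1]=2 prod=2 -> [7 6 6]
Step 4: demand=4,sold=4 ship[1->2]=1 ship[0->1]=2 prod=2 -> [7 7 3]
Step 5: demand=4,sold=3 ship[1->2]=1 ship[0->1]=2 prod=2 -> [7 8 1]
Step 6: demand=4,sold=1 ship[1->2]=1 ship[0->1]=2 prod=2 -> [7 9 1]
Step 7: demand=4,sold=1 ship[1->2]=1 ship[0->1]=2 prod=2 -> [7 10 1]
Step 8: demand=4,sold=1 ship[1->2]=1 ship[0->1]=2 prod=2 -> [7 11 1]
Step 9: demand=4,sold=1 ship[1->2]=1 ship[0->1]=2 prod=2 -> [7 12 1]
Step 10: demand=4,sold=1 ship[1->2]=1 ship[0->1]=2 prod=2 -> [7 13 1]
Step 11: demand=4,sold=1 ship[1->2]=1 ship[0->1]=2 prod=2 -> [7 14 1]
Step 12: demand=4,sold=1 ship[1->2]=1 ship[0->1]=2 prod=2 -> [7 15 1]
First stockout at step 5

5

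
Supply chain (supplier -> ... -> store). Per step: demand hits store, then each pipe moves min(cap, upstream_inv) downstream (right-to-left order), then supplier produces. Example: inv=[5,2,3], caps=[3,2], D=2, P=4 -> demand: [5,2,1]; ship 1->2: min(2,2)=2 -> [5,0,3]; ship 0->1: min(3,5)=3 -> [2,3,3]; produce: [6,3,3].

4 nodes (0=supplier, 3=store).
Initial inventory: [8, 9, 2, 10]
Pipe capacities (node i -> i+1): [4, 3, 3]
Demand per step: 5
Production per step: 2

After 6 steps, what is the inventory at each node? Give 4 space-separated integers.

Step 1: demand=5,sold=5 ship[2->3]=2 ship[1->2]=3 ship[0->1]=4 prod=2 -> inv=[6 10 3 7]
Step 2: demand=5,sold=5 ship[2->3]=3 ship[1->2]=3 ship[0->1]=4 prod=2 -> inv=[4 11 3 5]
Step 3: demand=5,sold=5 ship[2->3]=3 ship[1->2]=3 ship[0->1]=4 prod=2 -> inv=[2 12 3 3]
Step 4: demand=5,sold=3 ship[2->3]=3 ship[1->2]=3 ship[0->1]=2 prod=2 -> inv=[2 11 3 3]
Step 5: demand=5,sold=3 ship[2->3]=3 ship[1->2]=3 ship[0->1]=2 prod=2 -> inv=[2 10 3 3]
Step 6: demand=5,sold=3 ship[2->3]=3 ship[1->2]=3 ship[0->1]=2 prod=2 -> inv=[2 9 3 3]

2 9 3 3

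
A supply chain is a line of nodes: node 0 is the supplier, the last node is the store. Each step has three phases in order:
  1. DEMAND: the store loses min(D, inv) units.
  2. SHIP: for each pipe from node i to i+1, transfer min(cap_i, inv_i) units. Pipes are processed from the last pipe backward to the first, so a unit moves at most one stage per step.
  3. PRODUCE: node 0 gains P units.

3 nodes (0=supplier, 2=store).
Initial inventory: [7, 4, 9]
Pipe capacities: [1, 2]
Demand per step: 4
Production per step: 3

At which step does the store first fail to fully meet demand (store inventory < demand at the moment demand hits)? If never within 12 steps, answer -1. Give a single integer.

Step 1: demand=4,sold=4 ship[1->2]=2 ship[0->1]=1 prod=3 -> [9 3 7]
Step 2: demand=4,sold=4 ship[1->2]=2 ship[0->1]=1 prod=3 -> [11 2 5]
Step 3: demand=4,sold=4 ship[1->2]=2 ship[0->1]=1 prod=3 -> [13 1 3]
Step 4: demand=4,sold=3 ship[1->2]=1 ship[0->1]=1 prod=3 -> [15 1 1]
Step 5: demand=4,sold=1 ship[1->2]=1 ship[0->1]=1 prod=3 -> [17 1 1]
Step 6: demand=4,sold=1 ship[1->2]=1 ship[0->1]=1 prod=3 -> [19 1 1]
Step 7: demand=4,sold=1 ship[1->2]=1 ship[0->1]=1 prod=3 -> [21 1 1]
Step 8: demand=4,sold=1 ship[1->2]=1 ship[0->1]=1 prod=3 -> [23 1 1]
Step 9: demand=4,sold=1 ship[1->2]=1 ship[0->1]=1 prod=3 -> [25 1 1]
Step 10: demand=4,sold=1 ship[1->2]=1 ship[0->1]=1 prod=3 -> [27 1 1]
Step 11: demand=4,sold=1 ship[1->2]=1 ship[0->1]=1 prod=3 -> [29 1 1]
Step 12: demand=4,sold=1 ship[1->2]=1 ship[0->1]=1 prod=3 -> [31 1 1]
First stockout at step 4

4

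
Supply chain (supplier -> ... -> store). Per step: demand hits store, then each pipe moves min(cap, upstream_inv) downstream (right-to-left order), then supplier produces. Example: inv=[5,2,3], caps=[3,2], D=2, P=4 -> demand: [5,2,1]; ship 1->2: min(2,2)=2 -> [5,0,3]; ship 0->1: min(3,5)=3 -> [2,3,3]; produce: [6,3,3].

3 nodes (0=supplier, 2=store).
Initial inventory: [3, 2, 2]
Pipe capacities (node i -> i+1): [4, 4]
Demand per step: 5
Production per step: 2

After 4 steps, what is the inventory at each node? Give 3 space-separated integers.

Step 1: demand=5,sold=2 ship[1->2]=2 ship[0->1]=3 prod=2 -> inv=[2 3 2]
Step 2: demand=5,sold=2 ship[1->2]=3 ship[0->1]=2 prod=2 -> inv=[2 2 3]
Step 3: demand=5,sold=3 ship[1->2]=2 ship[0->1]=2 prod=2 -> inv=[2 2 2]
Step 4: demand=5,sold=2 ship[1->2]=2 ship[0->1]=2 prod=2 -> inv=[2 2 2]

2 2 2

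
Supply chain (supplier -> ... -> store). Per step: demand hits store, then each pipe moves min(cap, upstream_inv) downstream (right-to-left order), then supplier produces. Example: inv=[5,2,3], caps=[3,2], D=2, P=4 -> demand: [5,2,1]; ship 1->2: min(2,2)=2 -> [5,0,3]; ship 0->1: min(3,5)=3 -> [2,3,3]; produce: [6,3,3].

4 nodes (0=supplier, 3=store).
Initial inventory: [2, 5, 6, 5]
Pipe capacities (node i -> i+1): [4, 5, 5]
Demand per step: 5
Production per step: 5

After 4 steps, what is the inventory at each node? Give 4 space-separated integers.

Step 1: demand=5,sold=5 ship[2->3]=5 ship[1->2]=5 ship[0->1]=2 prod=5 -> inv=[5 2 6 5]
Step 2: demand=5,sold=5 ship[2->3]=5 ship[1->2]=2 ship[0->1]=4 prod=5 -> inv=[6 4 3 5]
Step 3: demand=5,sold=5 ship[2->3]=3 ship[1->2]=4 ship[0->1]=4 prod=5 -> inv=[7 4 4 3]
Step 4: demand=5,sold=3 ship[2->3]=4 ship[1->2]=4 ship[0->1]=4 prod=5 -> inv=[8 4 4 4]

8 4 4 4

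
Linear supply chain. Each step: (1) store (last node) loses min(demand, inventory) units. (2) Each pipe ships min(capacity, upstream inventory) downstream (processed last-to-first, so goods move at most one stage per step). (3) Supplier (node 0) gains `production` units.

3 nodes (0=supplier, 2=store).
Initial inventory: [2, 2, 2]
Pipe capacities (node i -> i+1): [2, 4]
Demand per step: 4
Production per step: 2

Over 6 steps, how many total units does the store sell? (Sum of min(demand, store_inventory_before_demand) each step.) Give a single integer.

Step 1: sold=2 (running total=2) -> [2 2 2]
Step 2: sold=2 (running total=4) -> [2 2 2]
Step 3: sold=2 (running total=6) -> [2 2 2]
Step 4: sold=2 (running total=8) -> [2 2 2]
Step 5: sold=2 (running total=10) -> [2 2 2]
Step 6: sold=2 (running total=12) -> [2 2 2]

Answer: 12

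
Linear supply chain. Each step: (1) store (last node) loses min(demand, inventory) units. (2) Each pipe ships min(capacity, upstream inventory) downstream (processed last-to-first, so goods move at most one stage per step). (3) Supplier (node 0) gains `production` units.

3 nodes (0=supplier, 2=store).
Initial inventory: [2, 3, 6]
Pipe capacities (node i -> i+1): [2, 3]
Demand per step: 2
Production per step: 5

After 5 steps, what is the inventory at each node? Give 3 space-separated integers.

Step 1: demand=2,sold=2 ship[1->2]=3 ship[0->1]=2 prod=5 -> inv=[5 2 7]
Step 2: demand=2,sold=2 ship[1->2]=2 ship[0->1]=2 prod=5 -> inv=[8 2 7]
Step 3: demand=2,sold=2 ship[1->2]=2 ship[0->1]=2 prod=5 -> inv=[11 2 7]
Step 4: demand=2,sold=2 ship[1->2]=2 ship[0->1]=2 prod=5 -> inv=[14 2 7]
Step 5: demand=2,sold=2 ship[1->2]=2 ship[0->1]=2 prod=5 -> inv=[17 2 7]

17 2 7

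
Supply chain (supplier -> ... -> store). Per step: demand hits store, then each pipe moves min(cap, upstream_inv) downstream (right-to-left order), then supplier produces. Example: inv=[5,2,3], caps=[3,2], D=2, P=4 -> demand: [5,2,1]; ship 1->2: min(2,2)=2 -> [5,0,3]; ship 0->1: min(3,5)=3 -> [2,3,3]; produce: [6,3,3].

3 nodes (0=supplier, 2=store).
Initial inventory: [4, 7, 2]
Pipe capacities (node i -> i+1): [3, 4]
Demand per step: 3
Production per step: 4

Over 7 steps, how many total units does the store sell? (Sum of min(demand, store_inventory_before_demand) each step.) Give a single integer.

Answer: 20

Derivation:
Step 1: sold=2 (running total=2) -> [5 6 4]
Step 2: sold=3 (running total=5) -> [6 5 5]
Step 3: sold=3 (running total=8) -> [7 4 6]
Step 4: sold=3 (running total=11) -> [8 3 7]
Step 5: sold=3 (running total=14) -> [9 3 7]
Step 6: sold=3 (running total=17) -> [10 3 7]
Step 7: sold=3 (running total=20) -> [11 3 7]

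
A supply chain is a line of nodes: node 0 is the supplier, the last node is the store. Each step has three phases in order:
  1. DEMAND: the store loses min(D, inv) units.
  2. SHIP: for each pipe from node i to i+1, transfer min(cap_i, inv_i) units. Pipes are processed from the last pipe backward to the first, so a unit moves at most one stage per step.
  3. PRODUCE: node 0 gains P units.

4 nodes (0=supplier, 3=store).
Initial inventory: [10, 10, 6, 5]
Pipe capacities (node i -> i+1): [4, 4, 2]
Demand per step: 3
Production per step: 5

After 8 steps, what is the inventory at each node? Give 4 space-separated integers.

Step 1: demand=3,sold=3 ship[2->3]=2 ship[1->2]=4 ship[0->1]=4 prod=5 -> inv=[11 10 8 4]
Step 2: demand=3,sold=3 ship[2->3]=2 ship[1->2]=4 ship[0->1]=4 prod=5 -> inv=[12 10 10 3]
Step 3: demand=3,sold=3 ship[2->3]=2 ship[1->2]=4 ship[0->1]=4 prod=5 -> inv=[13 10 12 2]
Step 4: demand=3,sold=2 ship[2->3]=2 ship[1->2]=4 ship[0->1]=4 prod=5 -> inv=[14 10 14 2]
Step 5: demand=3,sold=2 ship[2->3]=2 ship[1->2]=4 ship[0->1]=4 prod=5 -> inv=[15 10 16 2]
Step 6: demand=3,sold=2 ship[2->3]=2 ship[1->2]=4 ship[0->1]=4 prod=5 -> inv=[16 10 18 2]
Step 7: demand=3,sold=2 ship[2->3]=2 ship[1->2]=4 ship[0->1]=4 prod=5 -> inv=[17 10 20 2]
Step 8: demand=3,sold=2 ship[2->3]=2 ship[1->2]=4 ship[0->1]=4 prod=5 -> inv=[18 10 22 2]

18 10 22 2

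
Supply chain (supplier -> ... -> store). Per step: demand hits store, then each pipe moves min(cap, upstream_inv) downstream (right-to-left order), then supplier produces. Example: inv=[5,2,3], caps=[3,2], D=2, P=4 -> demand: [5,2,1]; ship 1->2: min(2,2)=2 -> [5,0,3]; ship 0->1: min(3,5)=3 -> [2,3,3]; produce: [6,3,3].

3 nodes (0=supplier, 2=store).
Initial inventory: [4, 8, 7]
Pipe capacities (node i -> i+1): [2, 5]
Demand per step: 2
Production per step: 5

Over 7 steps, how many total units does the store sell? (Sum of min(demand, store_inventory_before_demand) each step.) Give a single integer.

Answer: 14

Derivation:
Step 1: sold=2 (running total=2) -> [7 5 10]
Step 2: sold=2 (running total=4) -> [10 2 13]
Step 3: sold=2 (running total=6) -> [13 2 13]
Step 4: sold=2 (running total=8) -> [16 2 13]
Step 5: sold=2 (running total=10) -> [19 2 13]
Step 6: sold=2 (running total=12) -> [22 2 13]
Step 7: sold=2 (running total=14) -> [25 2 13]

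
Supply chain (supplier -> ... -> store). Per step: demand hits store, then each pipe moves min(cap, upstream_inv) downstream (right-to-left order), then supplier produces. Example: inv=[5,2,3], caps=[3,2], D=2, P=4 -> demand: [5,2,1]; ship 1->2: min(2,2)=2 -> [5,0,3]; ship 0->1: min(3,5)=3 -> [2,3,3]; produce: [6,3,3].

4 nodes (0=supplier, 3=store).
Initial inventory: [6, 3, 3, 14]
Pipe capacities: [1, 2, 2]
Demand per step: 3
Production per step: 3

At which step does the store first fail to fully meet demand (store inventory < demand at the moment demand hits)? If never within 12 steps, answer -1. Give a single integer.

Step 1: demand=3,sold=3 ship[2->3]=2 ship[1->2]=2 ship[0->1]=1 prod=3 -> [8 2 3 13]
Step 2: demand=3,sold=3 ship[2->3]=2 ship[1->2]=2 ship[0->1]=1 prod=3 -> [10 1 3 12]
Step 3: demand=3,sold=3 ship[2->3]=2 ship[1->2]=1 ship[0->1]=1 prod=3 -> [12 1 2 11]
Step 4: demand=3,sold=3 ship[2->3]=2 ship[1->2]=1 ship[0->1]=1 prod=3 -> [14 1 1 10]
Step 5: demand=3,sold=3 ship[2->3]=1 ship[1->2]=1 ship[0->1]=1 prod=3 -> [16 1 1 8]
Step 6: demand=3,sold=3 ship[2->3]=1 ship[1->2]=1 ship[0->1]=1 prod=3 -> [18 1 1 6]
Step 7: demand=3,sold=3 ship[2->3]=1 ship[1->2]=1 ship[0->1]=1 prod=3 -> [20 1 1 4]
Step 8: demand=3,sold=3 ship[2->3]=1 ship[1->2]=1 ship[0->1]=1 prod=3 -> [22 1 1 2]
Step 9: demand=3,sold=2 ship[2->3]=1 ship[1->2]=1 ship[0->1]=1 prod=3 -> [24 1 1 1]
Step 10: demand=3,sold=1 ship[2->3]=1 ship[1->2]=1 ship[0->1]=1 prod=3 -> [26 1 1 1]
Step 11: demand=3,sold=1 ship[2->3]=1 ship[1->2]=1 ship[0->1]=1 prod=3 -> [28 1 1 1]
Step 12: demand=3,sold=1 ship[2->3]=1 ship[1->2]=1 ship[0->1]=1 prod=3 -> [30 1 1 1]
First stockout at step 9

9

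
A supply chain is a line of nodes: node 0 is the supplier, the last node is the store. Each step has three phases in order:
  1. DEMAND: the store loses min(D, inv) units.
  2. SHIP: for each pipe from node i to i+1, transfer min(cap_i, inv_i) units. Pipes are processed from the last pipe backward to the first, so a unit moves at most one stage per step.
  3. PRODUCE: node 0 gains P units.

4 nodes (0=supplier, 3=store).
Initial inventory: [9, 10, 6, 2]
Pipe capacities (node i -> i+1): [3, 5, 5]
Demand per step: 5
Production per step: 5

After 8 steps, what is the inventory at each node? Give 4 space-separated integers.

Step 1: demand=5,sold=2 ship[2->3]=5 ship[1->2]=5 ship[0->1]=3 prod=5 -> inv=[11 8 6 5]
Step 2: demand=5,sold=5 ship[2->3]=5 ship[1->2]=5 ship[0->1]=3 prod=5 -> inv=[13 6 6 5]
Step 3: demand=5,sold=5 ship[2->3]=5 ship[1->2]=5 ship[0->1]=3 prod=5 -> inv=[15 4 6 5]
Step 4: demand=5,sold=5 ship[2->3]=5 ship[1->2]=4 ship[0->1]=3 prod=5 -> inv=[17 3 5 5]
Step 5: demand=5,sold=5 ship[2->3]=5 ship[1->2]=3 ship[0->1]=3 prod=5 -> inv=[19 3 3 5]
Step 6: demand=5,sold=5 ship[2->3]=3 ship[1->2]=3 ship[0->1]=3 prod=5 -> inv=[21 3 3 3]
Step 7: demand=5,sold=3 ship[2->3]=3 ship[1->2]=3 ship[0->1]=3 prod=5 -> inv=[23 3 3 3]
Step 8: demand=5,sold=3 ship[2->3]=3 ship[1->2]=3 ship[0->1]=3 prod=5 -> inv=[25 3 3 3]

25 3 3 3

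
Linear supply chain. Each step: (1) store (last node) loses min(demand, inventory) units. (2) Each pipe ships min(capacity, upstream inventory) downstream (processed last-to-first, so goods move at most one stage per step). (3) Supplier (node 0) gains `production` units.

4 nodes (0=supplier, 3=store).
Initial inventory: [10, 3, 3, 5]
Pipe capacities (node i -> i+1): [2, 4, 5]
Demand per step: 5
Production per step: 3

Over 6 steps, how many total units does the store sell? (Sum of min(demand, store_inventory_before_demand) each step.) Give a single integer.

Answer: 17

Derivation:
Step 1: sold=5 (running total=5) -> [11 2 3 3]
Step 2: sold=3 (running total=8) -> [12 2 2 3]
Step 3: sold=3 (running total=11) -> [13 2 2 2]
Step 4: sold=2 (running total=13) -> [14 2 2 2]
Step 5: sold=2 (running total=15) -> [15 2 2 2]
Step 6: sold=2 (running total=17) -> [16 2 2 2]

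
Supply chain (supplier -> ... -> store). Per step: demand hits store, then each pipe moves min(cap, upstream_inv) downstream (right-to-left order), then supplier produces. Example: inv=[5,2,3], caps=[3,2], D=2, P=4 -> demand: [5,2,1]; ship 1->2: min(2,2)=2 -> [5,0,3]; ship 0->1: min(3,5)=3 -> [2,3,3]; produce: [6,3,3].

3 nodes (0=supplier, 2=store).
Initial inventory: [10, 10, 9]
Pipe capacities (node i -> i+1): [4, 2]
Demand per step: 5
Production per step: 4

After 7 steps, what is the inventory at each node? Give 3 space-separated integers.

Step 1: demand=5,sold=5 ship[1->2]=2 ship[0->1]=4 prod=4 -> inv=[10 12 6]
Step 2: demand=5,sold=5 ship[1->2]=2 ship[0->1]=4 prod=4 -> inv=[10 14 3]
Step 3: demand=5,sold=3 ship[1->2]=2 ship[0->1]=4 prod=4 -> inv=[10 16 2]
Step 4: demand=5,sold=2 ship[1->2]=2 ship[0->1]=4 prod=4 -> inv=[10 18 2]
Step 5: demand=5,sold=2 ship[1->2]=2 ship[0->1]=4 prod=4 -> inv=[10 20 2]
Step 6: demand=5,sold=2 ship[1->2]=2 ship[0->1]=4 prod=4 -> inv=[10 22 2]
Step 7: demand=5,sold=2 ship[1->2]=2 ship[0->1]=4 prod=4 -> inv=[10 24 2]

10 24 2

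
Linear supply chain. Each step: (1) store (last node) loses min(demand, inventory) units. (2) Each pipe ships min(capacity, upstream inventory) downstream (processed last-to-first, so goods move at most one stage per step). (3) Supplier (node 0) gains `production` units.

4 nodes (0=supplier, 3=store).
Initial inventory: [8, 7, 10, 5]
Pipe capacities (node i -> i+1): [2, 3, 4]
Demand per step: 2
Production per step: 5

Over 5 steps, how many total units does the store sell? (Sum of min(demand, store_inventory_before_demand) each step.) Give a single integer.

Answer: 10

Derivation:
Step 1: sold=2 (running total=2) -> [11 6 9 7]
Step 2: sold=2 (running total=4) -> [14 5 8 9]
Step 3: sold=2 (running total=6) -> [17 4 7 11]
Step 4: sold=2 (running total=8) -> [20 3 6 13]
Step 5: sold=2 (running total=10) -> [23 2 5 15]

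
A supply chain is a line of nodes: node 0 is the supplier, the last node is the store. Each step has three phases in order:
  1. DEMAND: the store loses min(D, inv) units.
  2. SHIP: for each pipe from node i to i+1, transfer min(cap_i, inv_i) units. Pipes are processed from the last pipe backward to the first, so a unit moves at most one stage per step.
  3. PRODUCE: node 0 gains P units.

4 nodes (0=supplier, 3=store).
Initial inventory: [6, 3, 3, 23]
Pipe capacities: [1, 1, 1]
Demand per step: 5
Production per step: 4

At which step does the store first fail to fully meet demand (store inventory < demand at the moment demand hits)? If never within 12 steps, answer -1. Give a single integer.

Step 1: demand=5,sold=5 ship[2->3]=1 ship[1->2]=1 ship[0->1]=1 prod=4 -> [9 3 3 19]
Step 2: demand=5,sold=5 ship[2->3]=1 ship[1->2]=1 ship[0->1]=1 prod=4 -> [12 3 3 15]
Step 3: demand=5,sold=5 ship[2->3]=1 ship[1->2]=1 ship[0->1]=1 prod=4 -> [15 3 3 11]
Step 4: demand=5,sold=5 ship[2->3]=1 ship[1->2]=1 ship[0->1]=1 prod=4 -> [18 3 3 7]
Step 5: demand=5,sold=5 ship[2->3]=1 ship[1->2]=1 ship[0->1]=1 prod=4 -> [21 3 3 3]
Step 6: demand=5,sold=3 ship[2->3]=1 ship[1->2]=1 ship[0->1]=1 prod=4 -> [24 3 3 1]
Step 7: demand=5,sold=1 ship[2->3]=1 ship[1->2]=1 ship[0->1]=1 prod=4 -> [27 3 3 1]
Step 8: demand=5,sold=1 ship[2->3]=1 ship[1->2]=1 ship[0->1]=1 prod=4 -> [30 3 3 1]
Step 9: demand=5,sold=1 ship[2->3]=1 ship[1->2]=1 ship[0->1]=1 prod=4 -> [33 3 3 1]
Step 10: demand=5,sold=1 ship[2->3]=1 ship[1->2]=1 ship[0->1]=1 prod=4 -> [36 3 3 1]
Step 11: demand=5,sold=1 ship[2->3]=1 ship[1->2]=1 ship[0->1]=1 prod=4 -> [39 3 3 1]
Step 12: demand=5,sold=1 ship[2->3]=1 ship[1->2]=1 ship[0->1]=1 prod=4 -> [42 3 3 1]
First stockout at step 6

6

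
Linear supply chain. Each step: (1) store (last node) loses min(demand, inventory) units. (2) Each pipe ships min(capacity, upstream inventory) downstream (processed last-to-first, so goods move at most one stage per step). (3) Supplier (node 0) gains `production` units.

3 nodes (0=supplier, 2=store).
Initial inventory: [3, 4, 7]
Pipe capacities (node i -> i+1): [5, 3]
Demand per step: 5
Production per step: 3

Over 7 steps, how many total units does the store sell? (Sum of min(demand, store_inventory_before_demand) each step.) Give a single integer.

Step 1: sold=5 (running total=5) -> [3 4 5]
Step 2: sold=5 (running total=10) -> [3 4 3]
Step 3: sold=3 (running total=13) -> [3 4 3]
Step 4: sold=3 (running total=16) -> [3 4 3]
Step 5: sold=3 (running total=19) -> [3 4 3]
Step 6: sold=3 (running total=22) -> [3 4 3]
Step 7: sold=3 (running total=25) -> [3 4 3]

Answer: 25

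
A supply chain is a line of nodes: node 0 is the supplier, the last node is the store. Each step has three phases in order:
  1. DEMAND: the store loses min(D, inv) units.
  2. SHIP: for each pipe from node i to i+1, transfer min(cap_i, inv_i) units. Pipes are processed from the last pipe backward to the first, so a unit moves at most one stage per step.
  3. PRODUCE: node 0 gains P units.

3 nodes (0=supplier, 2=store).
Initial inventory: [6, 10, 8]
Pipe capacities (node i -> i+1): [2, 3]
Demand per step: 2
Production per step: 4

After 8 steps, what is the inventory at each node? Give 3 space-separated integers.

Step 1: demand=2,sold=2 ship[1->2]=3 ship[0->1]=2 prod=4 -> inv=[8 9 9]
Step 2: demand=2,sold=2 ship[1->2]=3 ship[0->1]=2 prod=4 -> inv=[10 8 10]
Step 3: demand=2,sold=2 ship[1->2]=3 ship[0->1]=2 prod=4 -> inv=[12 7 11]
Step 4: demand=2,sold=2 ship[1->2]=3 ship[0->1]=2 prod=4 -> inv=[14 6 12]
Step 5: demand=2,sold=2 ship[1->2]=3 ship[0->1]=2 prod=4 -> inv=[16 5 13]
Step 6: demand=2,sold=2 ship[1->2]=3 ship[0->1]=2 prod=4 -> inv=[18 4 14]
Step 7: demand=2,sold=2 ship[1->2]=3 ship[0->1]=2 prod=4 -> inv=[20 3 15]
Step 8: demand=2,sold=2 ship[1->2]=3 ship[0->1]=2 prod=4 -> inv=[22 2 16]

22 2 16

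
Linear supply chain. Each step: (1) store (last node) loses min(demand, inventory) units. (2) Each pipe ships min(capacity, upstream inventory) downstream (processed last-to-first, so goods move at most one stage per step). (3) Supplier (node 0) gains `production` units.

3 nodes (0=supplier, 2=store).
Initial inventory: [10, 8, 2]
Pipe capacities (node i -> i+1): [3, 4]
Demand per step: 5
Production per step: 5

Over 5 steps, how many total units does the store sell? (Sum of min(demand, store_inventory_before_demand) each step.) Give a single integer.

Step 1: sold=2 (running total=2) -> [12 7 4]
Step 2: sold=4 (running total=6) -> [14 6 4]
Step 3: sold=4 (running total=10) -> [16 5 4]
Step 4: sold=4 (running total=14) -> [18 4 4]
Step 5: sold=4 (running total=18) -> [20 3 4]

Answer: 18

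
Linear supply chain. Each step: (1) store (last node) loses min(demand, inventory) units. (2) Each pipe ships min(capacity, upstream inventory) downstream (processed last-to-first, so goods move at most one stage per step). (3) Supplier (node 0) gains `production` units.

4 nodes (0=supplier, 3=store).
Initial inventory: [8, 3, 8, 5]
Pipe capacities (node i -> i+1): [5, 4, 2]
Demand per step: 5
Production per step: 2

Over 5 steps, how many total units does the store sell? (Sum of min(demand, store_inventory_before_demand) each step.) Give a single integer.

Step 1: sold=5 (running total=5) -> [5 5 9 2]
Step 2: sold=2 (running total=7) -> [2 6 11 2]
Step 3: sold=2 (running total=9) -> [2 4 13 2]
Step 4: sold=2 (running total=11) -> [2 2 15 2]
Step 5: sold=2 (running total=13) -> [2 2 15 2]

Answer: 13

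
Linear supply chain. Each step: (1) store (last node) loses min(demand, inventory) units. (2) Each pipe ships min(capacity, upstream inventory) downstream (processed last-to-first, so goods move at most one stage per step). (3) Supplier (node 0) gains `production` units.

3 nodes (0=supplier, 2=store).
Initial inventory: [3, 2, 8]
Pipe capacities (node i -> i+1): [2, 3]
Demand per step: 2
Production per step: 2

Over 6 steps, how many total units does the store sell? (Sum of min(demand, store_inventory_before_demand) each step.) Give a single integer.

Answer: 12

Derivation:
Step 1: sold=2 (running total=2) -> [3 2 8]
Step 2: sold=2 (running total=4) -> [3 2 8]
Step 3: sold=2 (running total=6) -> [3 2 8]
Step 4: sold=2 (running total=8) -> [3 2 8]
Step 5: sold=2 (running total=10) -> [3 2 8]
Step 6: sold=2 (running total=12) -> [3 2 8]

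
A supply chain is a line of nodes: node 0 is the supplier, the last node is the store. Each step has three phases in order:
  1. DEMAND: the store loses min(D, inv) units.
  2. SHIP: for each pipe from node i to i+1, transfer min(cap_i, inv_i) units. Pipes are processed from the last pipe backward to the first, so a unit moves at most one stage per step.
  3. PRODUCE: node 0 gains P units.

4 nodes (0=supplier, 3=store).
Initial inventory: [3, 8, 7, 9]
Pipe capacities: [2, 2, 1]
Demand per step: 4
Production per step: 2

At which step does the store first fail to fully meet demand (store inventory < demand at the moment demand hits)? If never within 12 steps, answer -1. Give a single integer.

Step 1: demand=4,sold=4 ship[2->3]=1 ship[1->2]=2 ship[0->1]=2 prod=2 -> [3 8 8 6]
Step 2: demand=4,sold=4 ship[2->3]=1 ship[1->2]=2 ship[0->1]=2 prod=2 -> [3 8 9 3]
Step 3: demand=4,sold=3 ship[2->3]=1 ship[1->2]=2 ship[0->1]=2 prod=2 -> [3 8 10 1]
Step 4: demand=4,sold=1 ship[2->3]=1 ship[1->2]=2 ship[0->1]=2 prod=2 -> [3 8 11 1]
Step 5: demand=4,sold=1 ship[2->3]=1 ship[1->2]=2 ship[0->1]=2 prod=2 -> [3 8 12 1]
Step 6: demand=4,sold=1 ship[2->3]=1 ship[1->2]=2 ship[0->1]=2 prod=2 -> [3 8 13 1]
Step 7: demand=4,sold=1 ship[2->3]=1 ship[1->2]=2 ship[0->1]=2 prod=2 -> [3 8 14 1]
Step 8: demand=4,sold=1 ship[2->3]=1 ship[1->2]=2 ship[0->1]=2 prod=2 -> [3 8 15 1]
Step 9: demand=4,sold=1 ship[2->3]=1 ship[1->2]=2 ship[0->1]=2 prod=2 -> [3 8 16 1]
Step 10: demand=4,sold=1 ship[2->3]=1 ship[1->2]=2 ship[0->1]=2 prod=2 -> [3 8 17 1]
Step 11: demand=4,sold=1 ship[2->3]=1 ship[1->2]=2 ship[0->1]=2 prod=2 -> [3 8 18 1]
Step 12: demand=4,sold=1 ship[2->3]=1 ship[1->2]=2 ship[0->1]=2 prod=2 -> [3 8 19 1]
First stockout at step 3

3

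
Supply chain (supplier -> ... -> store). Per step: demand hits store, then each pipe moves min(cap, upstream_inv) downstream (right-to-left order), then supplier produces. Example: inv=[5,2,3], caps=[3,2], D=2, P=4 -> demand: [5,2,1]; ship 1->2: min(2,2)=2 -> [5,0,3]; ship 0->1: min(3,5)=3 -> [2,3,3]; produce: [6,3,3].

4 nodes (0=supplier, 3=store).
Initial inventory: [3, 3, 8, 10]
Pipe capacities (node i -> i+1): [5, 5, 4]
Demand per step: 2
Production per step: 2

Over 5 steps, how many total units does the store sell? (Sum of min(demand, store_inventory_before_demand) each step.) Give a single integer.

Step 1: sold=2 (running total=2) -> [2 3 7 12]
Step 2: sold=2 (running total=4) -> [2 2 6 14]
Step 3: sold=2 (running total=6) -> [2 2 4 16]
Step 4: sold=2 (running total=8) -> [2 2 2 18]
Step 5: sold=2 (running total=10) -> [2 2 2 18]

Answer: 10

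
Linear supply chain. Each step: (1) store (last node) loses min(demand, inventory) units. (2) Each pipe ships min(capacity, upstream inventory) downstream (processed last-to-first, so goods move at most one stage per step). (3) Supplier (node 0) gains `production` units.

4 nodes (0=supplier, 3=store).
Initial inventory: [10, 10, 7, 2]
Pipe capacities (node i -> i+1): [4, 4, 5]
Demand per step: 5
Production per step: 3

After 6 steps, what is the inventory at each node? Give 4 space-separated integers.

Step 1: demand=5,sold=2 ship[2->3]=5 ship[1->2]=4 ship[0->1]=4 prod=3 -> inv=[9 10 6 5]
Step 2: demand=5,sold=5 ship[2->3]=5 ship[1->2]=4 ship[0->1]=4 prod=3 -> inv=[8 10 5 5]
Step 3: demand=5,sold=5 ship[2->3]=5 ship[1->2]=4 ship[0->1]=4 prod=3 -> inv=[7 10 4 5]
Step 4: demand=5,sold=5 ship[2->3]=4 ship[1->2]=4 ship[0->1]=4 prod=3 -> inv=[6 10 4 4]
Step 5: demand=5,sold=4 ship[2->3]=4 ship[1->2]=4 ship[0->1]=4 prod=3 -> inv=[5 10 4 4]
Step 6: demand=5,sold=4 ship[2->3]=4 ship[1->2]=4 ship[0->1]=4 prod=3 -> inv=[4 10 4 4]

4 10 4 4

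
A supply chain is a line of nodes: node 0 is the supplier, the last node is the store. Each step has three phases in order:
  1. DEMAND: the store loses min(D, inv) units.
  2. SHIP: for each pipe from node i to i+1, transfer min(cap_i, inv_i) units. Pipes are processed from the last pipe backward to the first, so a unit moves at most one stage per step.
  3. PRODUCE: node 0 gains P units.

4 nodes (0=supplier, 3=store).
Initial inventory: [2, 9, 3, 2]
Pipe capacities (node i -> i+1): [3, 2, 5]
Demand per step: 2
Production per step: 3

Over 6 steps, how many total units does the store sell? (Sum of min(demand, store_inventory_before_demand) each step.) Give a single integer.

Step 1: sold=2 (running total=2) -> [3 9 2 3]
Step 2: sold=2 (running total=4) -> [3 10 2 3]
Step 3: sold=2 (running total=6) -> [3 11 2 3]
Step 4: sold=2 (running total=8) -> [3 12 2 3]
Step 5: sold=2 (running total=10) -> [3 13 2 3]
Step 6: sold=2 (running total=12) -> [3 14 2 3]

Answer: 12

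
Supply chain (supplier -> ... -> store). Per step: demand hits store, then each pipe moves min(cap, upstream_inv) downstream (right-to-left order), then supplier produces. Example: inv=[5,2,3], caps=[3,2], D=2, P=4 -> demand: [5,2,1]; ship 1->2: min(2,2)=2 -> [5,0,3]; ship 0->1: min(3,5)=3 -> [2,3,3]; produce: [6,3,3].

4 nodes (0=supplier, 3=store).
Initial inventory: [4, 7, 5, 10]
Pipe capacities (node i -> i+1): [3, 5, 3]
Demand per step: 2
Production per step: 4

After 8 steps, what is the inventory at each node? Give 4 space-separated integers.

Step 1: demand=2,sold=2 ship[2->3]=3 ship[1->2]=5 ship[0->1]=3 prod=4 -> inv=[5 5 7 11]
Step 2: demand=2,sold=2 ship[2->3]=3 ship[1->2]=5 ship[0->1]=3 prod=4 -> inv=[6 3 9 12]
Step 3: demand=2,sold=2 ship[2->3]=3 ship[1->2]=3 ship[0->1]=3 prod=4 -> inv=[7 3 9 13]
Step 4: demand=2,sold=2 ship[2->3]=3 ship[1->2]=3 ship[0->1]=3 prod=4 -> inv=[8 3 9 14]
Step 5: demand=2,sold=2 ship[2->3]=3 ship[1->2]=3 ship[0->1]=3 prod=4 -> inv=[9 3 9 15]
Step 6: demand=2,sold=2 ship[2->3]=3 ship[1->2]=3 ship[0->1]=3 prod=4 -> inv=[10 3 9 16]
Step 7: demand=2,sold=2 ship[2->3]=3 ship[1->2]=3 ship[0->1]=3 prod=4 -> inv=[11 3 9 17]
Step 8: demand=2,sold=2 ship[2->3]=3 ship[1->2]=3 ship[0->1]=3 prod=4 -> inv=[12 3 9 18]

12 3 9 18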